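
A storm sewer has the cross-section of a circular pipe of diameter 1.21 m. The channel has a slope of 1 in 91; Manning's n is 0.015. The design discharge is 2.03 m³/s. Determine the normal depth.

y_n = 0.648 m

Manning's equation rearranged: A R^(2/3) = nQ / (1·√S) = 0.015 × 2.03 / (√0.01099) = 0.2905.
Try y = 0.746 m: A R^(2/3) = 0.3628 — too large.
Try y = 0.563 m: A R^(2/3) = 0.2289 — too small.
Try y = 0.648 m: A R^(2/3) = 0.2906 — ≈ 0.2905.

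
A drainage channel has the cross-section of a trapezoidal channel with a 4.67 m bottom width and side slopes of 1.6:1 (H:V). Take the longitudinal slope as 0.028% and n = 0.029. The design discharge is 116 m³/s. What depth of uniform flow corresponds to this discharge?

Manning's equation rearranged: A R^(2/3) = nQ / (1·√S) = 0.029 × 116 / (√0.00028) = 201.
Trying y = 7.34 m: A R^(2/3) = 289.4 — over.
Trying y = 5.24 m: A R^(2/3) = 135.8 — short.
Trying y = 6.25 m: A R^(2/3) = 201 — close enough.

y_n = 6.25 m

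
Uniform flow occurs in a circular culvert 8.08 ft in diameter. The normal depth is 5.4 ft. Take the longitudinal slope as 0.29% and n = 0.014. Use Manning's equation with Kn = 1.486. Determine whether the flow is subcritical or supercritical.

For a circular section of diameter D = 8.08 ft at depth y = 5.4 ft, the central angle is θ = 2 arccos(1 − 2y/D) = 3.828 rad. Then A = (D²/8)(θ − sin θ) = 36.42 ft² and P = Dθ/2 = 15.47 ft.
Hydraulic radius R = A/P = 36.42/15.47 = 2.355 ft.
V = (1.486/n) R^(2/3) √S = (1.486/0.014) × 2.355^(2/3) × √0.0029 = 10.12 ft/s. Hydraulic depth D_h = A/T = 36.42/7.608 = 4.786 ft.
Froude number Fr = V/√(g·D_h) = 10.12/√(32.2×4.786) = 0.815, which is less than 1, so the flow is subcritical.

subcritical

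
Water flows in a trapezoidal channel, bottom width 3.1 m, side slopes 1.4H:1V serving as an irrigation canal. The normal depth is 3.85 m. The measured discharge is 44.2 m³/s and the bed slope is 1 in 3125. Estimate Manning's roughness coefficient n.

With bottom width b = 3.1 m and side slope z = 1.4: A = (b + zy)y = (3.1 + 1.4×3.85)×3.85 = 32.69 m²; P = b + 2y√(1+z²) = 3.1 + 2×3.85×1.72 = 16.35 m.
Hydraulic radius R = A/P = 32.69/16.35 = 1.999 m.
Rearranging Manning's equation: n = (1/Q) A R^(2/3) S^(1/2) = (1/44.2) × 32.69 × 1.999^(2/3) × √0.00032 = 0.021.

n = 0.021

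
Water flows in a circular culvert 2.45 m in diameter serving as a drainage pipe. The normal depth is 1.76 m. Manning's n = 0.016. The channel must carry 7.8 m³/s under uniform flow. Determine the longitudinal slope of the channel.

S = 0.0018

For a circular section of diameter D = 2.45 m at depth y = 1.76 m, the central angle is θ = 2 arccos(1 − 2y/D) = 4.046 rad. Then A = (D²/8)(θ − sin θ) = 3.625 m² and P = Dθ/2 = 4.956 m.
Hydraulic radius R = A/P = 3.625/4.956 = 0.7315 m.
From Manning's equation, S = [nQ / (1 A R^(2/3))]² = [0.016 × 7.8 / (1 × 3.625 × 0.7315^(2/3))]² = 0.0018.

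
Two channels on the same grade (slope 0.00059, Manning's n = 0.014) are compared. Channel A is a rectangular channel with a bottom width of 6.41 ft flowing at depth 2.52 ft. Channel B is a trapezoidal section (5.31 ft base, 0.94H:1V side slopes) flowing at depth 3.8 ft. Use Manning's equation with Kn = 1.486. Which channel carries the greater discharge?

Channel A: Flow area A = b·y = 6.41 × 2.52 = 16.15 ft². Wetted perimeter P = b + 2y = 6.41 + 2×2.52 = 11.45 ft. Hydraulic radius R = A/P = 16.15/11.45 = 1.411 ft. Q_A = (1.486/0.014)·16.15·1.411^(2/3)·√0.00059 = 52.39 ft³/s.
Channel B: With bottom width b = 5.31 ft and side slope z = 0.94: A = (b + zy)y = (5.31 + 0.94×3.8)×3.8 = 33.75 ft²; P = b + 2y√(1+z²) = 5.31 + 2×3.8×1.372 = 15.74 ft. Hydraulic radius R = A/P = 33.75/15.74 = 2.144 ft. Q_B = (1.486/0.014)·33.75·2.144^(2/3)·√0.00059 = 144.7 ft³/s.
Q_A = 52.39 ft³/s vs Q_B = 144.7 ft³/s, so channel B carries more.

channel B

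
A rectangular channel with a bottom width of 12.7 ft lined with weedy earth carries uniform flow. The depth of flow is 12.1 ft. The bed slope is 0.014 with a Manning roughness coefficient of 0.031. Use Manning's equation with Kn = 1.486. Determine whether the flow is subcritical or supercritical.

subcritical

Flow area A = b·y = 12.7 × 12.1 = 153.7 ft². Wetted perimeter P = b + 2y = 12.7 + 2×12.1 = 36.9 ft.
Hydraulic radius R = A/P = 153.7/36.9 = 4.164 ft.
V = (1.486/n) R^(2/3) √S = (1.486/0.031) × 4.164^(2/3) × √0.014 = 14.68 ft/s. Hydraulic depth D_h = A/T = 153.7/12.7 = 12.1 ft.
Froude number Fr = V/√(g·D_h) = 14.68/√(32.2×12.1) = 0.744, which is less than 1, so the flow is subcritical.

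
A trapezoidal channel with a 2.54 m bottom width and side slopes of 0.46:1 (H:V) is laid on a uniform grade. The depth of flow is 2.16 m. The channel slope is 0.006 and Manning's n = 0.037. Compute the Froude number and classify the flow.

subcritical

With bottom width b = 2.54 m and side slope z = 0.46: A = (b + zy)y = (2.54 + 0.46×2.16)×2.16 = 7.633 m²; P = b + 2y√(1+z²) = 2.54 + 2×2.16×1.101 = 7.295 m.
Hydraulic radius R = A/P = 7.633/7.295 = 1.046 m.
V = (1/n) R^(2/3) √S = (1/0.037) × 1.046^(2/3) × √0.006 = 2.158 m/s. Hydraulic depth D_h = A/T = 7.633/4.527 = 1.686 m.
Froude number Fr = V/√(g·D_h) = 2.158/√(9.81×1.686) = 0.531, which is less than 1, so the flow is subcritical.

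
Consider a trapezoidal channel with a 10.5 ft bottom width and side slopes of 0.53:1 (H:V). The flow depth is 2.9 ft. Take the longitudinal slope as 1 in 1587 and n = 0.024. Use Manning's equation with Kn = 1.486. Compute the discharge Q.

Q = 87.4 ft³/s

With bottom width b = 10.5 ft and side slope z = 0.53: A = (b + zy)y = (10.5 + 0.53×2.9)×2.9 = 34.91 ft²; P = b + 2y√(1+z²) = 10.5 + 2×2.9×1.132 = 17.06 ft.
Hydraulic radius R = A/P = 34.91/17.06 = 2.046 ft.
Manning's equation: Q = (1.486/n) A R^(2/3) S^(1/2) = (1.486/0.024) × 34.91 × 2.046^(2/3) × 0.0006301^(1/2) = 87.4 ft³/s.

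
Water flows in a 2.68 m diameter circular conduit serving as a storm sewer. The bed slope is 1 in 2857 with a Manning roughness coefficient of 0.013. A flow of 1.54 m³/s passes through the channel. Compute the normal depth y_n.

Manning's equation rearranged: A R^(2/3) = nQ / (1·√S) = 0.013 × 1.54 / (√0.00035) = 1.07.
At y = 0.995 m: A R^(2/3) = 1.268 — high.
At y = 0.738 m: A R^(2/3) = 0.7159 — low.
At y = 0.909 m: A R^(2/3) = 1.07 — ≈ 1.07.

y_n = 0.909 m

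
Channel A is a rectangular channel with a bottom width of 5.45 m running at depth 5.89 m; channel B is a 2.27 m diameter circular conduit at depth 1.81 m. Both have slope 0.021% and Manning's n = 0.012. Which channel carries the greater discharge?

channel A

Channel A: Flow area A = b·y = 5.45 × 5.89 = 32.1 m². Wetted perimeter P = b + 2y = 5.45 + 2×5.89 = 17.23 m. Hydraulic radius R = A/P = 32.1/17.23 = 1.863 m. Q_A = (1/0.012)·32.1·1.863^(2/3)·√0.00021 = 58.69 m³/s.
Channel B: For a circular section of diameter D = 2.27 m at depth y = 1.81 m, the central angle is θ = 2 arccos(1 − 2y/D) = 4.415 rad. Then A = (D²/8)(θ − sin θ) = 3.46 m² and P = Dθ/2 = 5.011 m. Hydraulic radius R = A/P = 3.46/5.011 = 0.6904 m. Q_B = (1/0.012)·3.46·0.6904^(2/3)·√0.00021 = 3.264 m³/s.
Q_A = 58.69 m³/s vs Q_B = 3.264 m³/s, so channel A carries more.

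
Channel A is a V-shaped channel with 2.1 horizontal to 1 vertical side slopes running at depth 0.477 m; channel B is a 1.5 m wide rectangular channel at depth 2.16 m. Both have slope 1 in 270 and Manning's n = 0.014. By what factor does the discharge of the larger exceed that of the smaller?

Channel A: For a triangular section with side slope z = 2.1: A = zy² = 2.1×0.477² = 0.4778 m²; P = 2y√(1+z²) = 2×0.477×2.326 = 2.219 m. Hydraulic radius R = A/P = 0.4778/2.219 = 0.2153 m. Q_A = (1/0.014)·0.4778·0.2153^(2/3)·√0.003704 = 0.7462 m³/s.
Channel B: Flow area A = b·y = 1.5 × 2.16 = 3.24 m². Wetted perimeter P = b + 2y = 1.5 + 2×2.16 = 5.82 m. Hydraulic radius R = A/P = 3.24/5.82 = 0.5567 m. Q_B = (1/0.014)·3.24·0.5567^(2/3)·√0.003704 = 9.531 m³/s.
The larger discharge is 9.531 m³/s and the smaller is 0.7462 m³/s; the ratio is 12.8.

12.8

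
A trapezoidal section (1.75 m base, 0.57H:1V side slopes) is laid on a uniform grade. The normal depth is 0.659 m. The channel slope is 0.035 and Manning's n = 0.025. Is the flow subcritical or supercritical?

supercritical

With bottom width b = 1.75 m and side slope z = 0.57: A = (b + zy)y = (1.75 + 0.57×0.659)×0.659 = 1.401 m²; P = b + 2y√(1+z²) = 1.75 + 2×0.659×1.151 = 3.267 m.
Hydraulic radius R = A/P = 1.401/3.267 = 0.4288 m.
V = (1/n) R^(2/3) √S = (1/0.025) × 0.4288^(2/3) × √0.035 = 4.255 m/s. Hydraulic depth D_h = A/T = 1.401/2.501 = 0.56 m.
Froude number Fr = V/√(g·D_h) = 4.255/√(9.81×0.56) = 1.82, which is greater than 1, so the flow is supercritical.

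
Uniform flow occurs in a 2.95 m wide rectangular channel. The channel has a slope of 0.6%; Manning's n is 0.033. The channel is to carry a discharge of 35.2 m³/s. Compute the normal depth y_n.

y_n = 4.71 m

Manning's equation rearranged: A R^(2/3) = nQ / (1·√S) = 0.033 × 35.2 / (√0.006) = 15.
Trying y = 6 m: A R^(2/3) = 19.81 — over.
Trying y = 4.71 m: A R^(2/3) = 15.01 — matches.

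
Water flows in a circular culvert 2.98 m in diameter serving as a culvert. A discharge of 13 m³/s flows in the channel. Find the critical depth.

y_c = 1.57 m

At critical depth, Q² T / (g A³) = 1, i.e. A³/T = Q²/g = 13²/9.81 = 17.23.
Trying y = 1.85 m: A³/T = 32.57 — high.
Trying y = 1.32 m: A³/T = 8.955 — low.
Trying y = 1.57 m: A³/T = 17.38 — close enough.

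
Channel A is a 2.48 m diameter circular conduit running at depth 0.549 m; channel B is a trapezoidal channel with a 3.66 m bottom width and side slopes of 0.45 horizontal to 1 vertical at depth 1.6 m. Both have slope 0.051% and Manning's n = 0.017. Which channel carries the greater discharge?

channel B

Channel A: For a circular section of diameter D = 2.48 m at depth y = 0.549 m, the central angle is θ = 2 arccos(1 − 2y/D) = 1.959 rad. Then A = (D²/8)(θ − sin θ) = 0.7949 m² and P = Dθ/2 = 2.43 m. Hydraulic radius R = A/P = 0.7949/2.43 = 0.3272 m. Q_A = (1/0.017)·0.7949·0.3272^(2/3)·√0.00051 = 0.5014 m³/s.
Channel B: With bottom width b = 3.66 m and side slope z = 0.45: A = (b + zy)y = (3.66 + 0.45×1.6)×1.6 = 7.008 m²; P = b + 2y√(1+z²) = 3.66 + 2×1.6×1.097 = 7.169 m. Hydraulic radius R = A/P = 7.008/7.169 = 0.9775 m. Q_B = (1/0.017)·7.008·0.9775^(2/3)·√0.00051 = 9.17 m³/s.
Q_A = 0.5014 m³/s vs Q_B = 9.17 m³/s, so channel B carries more.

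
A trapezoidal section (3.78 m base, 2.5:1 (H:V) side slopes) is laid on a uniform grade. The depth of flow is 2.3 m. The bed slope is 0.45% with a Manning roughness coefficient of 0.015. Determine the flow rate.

With bottom width b = 3.78 m and side slope z = 2.5: A = (b + zy)y = (3.78 + 2.5×2.3)×2.3 = 21.92 m²; P = b + 2y√(1+z²) = 3.78 + 2×2.3×2.693 = 16.17 m.
Hydraulic radius R = A/P = 21.92/16.17 = 1.356 m.
Manning's equation: Q = (1/n) A R^(2/3) S^(1/2) = (1/0.015) × 21.92 × 1.356^(2/3) × 0.0045^(1/2) = 120 m³/s.

Q = 120 m³/s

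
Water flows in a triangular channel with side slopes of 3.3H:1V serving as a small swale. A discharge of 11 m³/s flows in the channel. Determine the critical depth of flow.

At critical depth, Q² T / (g A³) = 1, i.e. A³/T = Q²/g = 11²/9.81 = 12.33.
Trying y = 1.43 m: A³/T = 32.56 — over.
Trying y = 0.858 m: A³/T = 2.532 — short.
Trying y = 1.18 m: A³/T = 12.46 — matches.

y_c = 1.18 m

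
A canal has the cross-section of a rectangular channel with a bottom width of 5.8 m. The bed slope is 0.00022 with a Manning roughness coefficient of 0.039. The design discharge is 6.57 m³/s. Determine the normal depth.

y_n = 2.46 m

Manning's equation rearranged: A R^(2/3) = nQ / (1·√S) = 0.039 × 6.57 / (√0.00022) = 17.28.
At y = 2.19 m: A R^(2/3) = 14.72 — too small.
At y = 2.46 m: A R^(2/3) = 17.26 — ≈ 17.28.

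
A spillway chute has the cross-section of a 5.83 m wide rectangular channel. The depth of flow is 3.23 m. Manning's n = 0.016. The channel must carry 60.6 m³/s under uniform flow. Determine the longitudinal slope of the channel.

S = 0.0015

Flow area A = b·y = 5.83 × 3.23 = 18.83 m². Wetted perimeter P = b + 2y = 5.83 + 2×3.23 = 12.29 m.
Hydraulic radius R = A/P = 18.83/12.29 = 1.532 m.
From Manning's equation, S = [nQ / (1 A R^(2/3))]² = [0.016 × 60.6 / (1 × 18.83 × 1.532^(2/3))]² = 0.0015.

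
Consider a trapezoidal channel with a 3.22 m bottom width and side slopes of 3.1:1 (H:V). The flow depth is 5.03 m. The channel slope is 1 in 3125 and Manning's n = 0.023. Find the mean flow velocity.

With bottom width b = 3.22 m and side slope z = 3.1: A = (b + zy)y = (3.22 + 3.1×5.03)×5.03 = 94.63 m²; P = b + 2y√(1+z²) = 3.22 + 2×5.03×3.257 = 35.99 m.
Hydraulic radius R = A/P = 94.63/35.99 = 2.629 m.
From Manning's equation, V = (1/n) R^(2/3) S^(1/2) = (1/0.023) × 2.629^(2/3) × 0.00032^(1/2) = 1.48 m/s.

V = 1.48 m/s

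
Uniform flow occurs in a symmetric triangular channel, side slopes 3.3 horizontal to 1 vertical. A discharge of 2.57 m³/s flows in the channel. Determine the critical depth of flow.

y_c = 0.658 m

At critical depth, Q² T / (g A³) = 1, i.e. A³/T = Q²/g = 2.57²/9.81 = 0.6733.
Try y = 0.731 m: A³/T = 1.137 — high.
Try y = 0.493 m: A³/T = 0.1586 — low.
Try y = 0.658 m: A³/T = 0.6716 — matches.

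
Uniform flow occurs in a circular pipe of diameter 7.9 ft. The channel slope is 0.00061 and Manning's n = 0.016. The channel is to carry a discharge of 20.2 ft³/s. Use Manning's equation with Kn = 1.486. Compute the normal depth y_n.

Manning's equation rearranged: A R^(2/3) = nQ / (1.486·√S) = 0.016 × 20.2 / (1.486 × √0.00061) = 8.806.
Try y = 1.53 ft: A R^(2/3) = 6.33 — too small.
Try y = 2.23 ft: A R^(2/3) = 13.42 — too large.
Try y = 1.8 ft: A R^(2/3) = 8.786 — ≈ 8.806.

y_n = 1.8 ft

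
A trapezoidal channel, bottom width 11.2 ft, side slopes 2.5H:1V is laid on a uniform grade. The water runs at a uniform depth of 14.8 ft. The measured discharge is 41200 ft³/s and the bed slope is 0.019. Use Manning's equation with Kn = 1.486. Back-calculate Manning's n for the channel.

n = 0.014

With bottom width b = 11.2 ft and side slope z = 2.5: A = (b + zy)y = (11.2 + 2.5×14.8)×14.8 = 713.4 ft²; P = b + 2y√(1+z²) = 11.2 + 2×14.8×2.693 = 90.9 ft.
Hydraulic radius R = A/P = 713.4/90.9 = 7.848 ft.
Rearranging Manning's equation: n = (1.486/Q) A R^(2/3) S^(1/2) = (1.486/41200) × 713.4 × 7.848^(2/3) × √0.019 = 0.014.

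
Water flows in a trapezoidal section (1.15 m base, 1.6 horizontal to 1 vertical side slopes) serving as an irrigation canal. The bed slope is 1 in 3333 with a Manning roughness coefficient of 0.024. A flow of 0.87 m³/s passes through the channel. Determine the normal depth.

Manning's equation rearranged: A R^(2/3) = nQ / (1·√S) = 0.024 × 0.87 / (√0.0003) = 1.205.
Try y = 0.612 m: A R^(2/3) = 0.6796 — low.
Try y = 0.939 m: A R^(2/3) = 1.632 — high.
Try y = 0.812 m: A R^(2/3) = 1.205 — close enough.

y_n = 0.812 m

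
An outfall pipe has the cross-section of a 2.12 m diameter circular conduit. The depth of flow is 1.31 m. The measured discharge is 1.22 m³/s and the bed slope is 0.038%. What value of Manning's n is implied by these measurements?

For a circular section of diameter D = 2.12 m at depth y = 1.31 m, the central angle is θ = 2 arccos(1 − 2y/D) = 3.618 rad. Then A = (D²/8)(θ − sin θ) = 2.29 m² and P = Dθ/2 = 3.835 m.
Hydraulic radius R = A/P = 2.29/3.835 = 0.5972 m.
Rearranging Manning's equation: n = (1/Q) A R^(2/3) S^(1/2) = (1/1.22) × 2.29 × 0.5972^(2/3) × √0.00038 = 0.0259.

n = 0.0259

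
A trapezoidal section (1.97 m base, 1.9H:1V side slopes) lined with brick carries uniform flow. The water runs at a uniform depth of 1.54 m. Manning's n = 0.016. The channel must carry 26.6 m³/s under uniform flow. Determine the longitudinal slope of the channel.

S = 0.00379

With bottom width b = 1.97 m and side slope z = 1.9: A = (b + zy)y = (1.97 + 1.9×1.54)×1.54 = 7.54 m²; P = b + 2y√(1+z²) = 1.97 + 2×1.54×2.147 = 8.583 m.
Hydraulic radius R = A/P = 7.54/8.583 = 0.8785 m.
From Manning's equation, S = [nQ / (1 A R^(2/3))]² = [0.016 × 26.6 / (1 × 7.54 × 0.8785^(2/3))]² = 0.00379.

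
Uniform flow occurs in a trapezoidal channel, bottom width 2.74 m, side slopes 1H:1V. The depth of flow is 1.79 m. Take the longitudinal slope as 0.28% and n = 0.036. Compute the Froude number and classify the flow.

With bottom width b = 2.74 m and side slope z = 1: A = (b + zy)y = (2.74 + 1×1.79)×1.79 = 8.109 m²; P = b + 2y√(1+z²) = 2.74 + 2×1.79×1.414 = 7.803 m.
Hydraulic radius R = A/P = 8.109/7.803 = 1.039 m.
V = (1/n) R^(2/3) √S = (1/0.036) × 1.039^(2/3) × √0.0028 = 1.508 m/s. Hydraulic depth D_h = A/T = 8.109/6.32 = 1.283 m.
Froude number Fr = V/√(g·D_h) = 1.508/√(9.81×1.283) = 0.425, which is less than 1, so the flow is subcritical.

subcritical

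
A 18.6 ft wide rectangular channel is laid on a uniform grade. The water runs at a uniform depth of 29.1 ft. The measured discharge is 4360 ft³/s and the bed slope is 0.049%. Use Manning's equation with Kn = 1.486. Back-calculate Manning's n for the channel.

Flow area A = b·y = 18.6 × 29.1 = 541.3 ft². Wetted perimeter P = b + 2y = 18.6 + 2×29.1 = 76.8 ft.
Hydraulic radius R = A/P = 541.3/76.8 = 7.048 ft.
Rearranging Manning's equation: n = (1.486/Q) A R^(2/3) S^(1/2) = (1.486/4360) × 541.3 × 7.048^(2/3) × √0.00049 = 0.015.

n = 0.015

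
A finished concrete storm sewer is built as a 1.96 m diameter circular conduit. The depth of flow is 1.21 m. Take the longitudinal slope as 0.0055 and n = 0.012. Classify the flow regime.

For a circular section of diameter D = 1.96 m at depth y = 1.21 m, the central angle is θ = 2 arccos(1 − 2y/D) = 3.615 rad. Then A = (D²/8)(θ − sin θ) = 1.955 m² and P = Dθ/2 = 3.543 m.
Hydraulic radius R = A/P = 1.955/3.543 = 0.5518 m.
V = (1/n) R^(2/3) √S = (1/0.012) × 0.5518^(2/3) × √0.0055 = 4.158 m/s. Hydraulic depth D_h = A/T = 1.955/1.905 = 1.026 m.
Froude number Fr = V/√(g·D_h) = 4.158/√(9.81×1.026) = 1.31, which is greater than 1, so the flow is supercritical.

supercritical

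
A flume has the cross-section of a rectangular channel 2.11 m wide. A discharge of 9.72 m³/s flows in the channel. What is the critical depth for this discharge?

y_c = 1.29 m

For a rectangular channel, critical depth y_c = (q²/g)^(1/3) where q = Q/b = 9.72/2.11 = 4.607 m²/s.
So y_c = (4.607²/9.81)^(1/3) = 1.29 m.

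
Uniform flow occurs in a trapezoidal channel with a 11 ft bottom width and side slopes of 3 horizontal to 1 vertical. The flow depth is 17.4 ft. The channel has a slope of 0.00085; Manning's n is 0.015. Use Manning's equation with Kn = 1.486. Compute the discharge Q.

With bottom width b = 11 ft and side slope z = 3: A = (b + zy)y = (11 + 3×17.4)×17.4 = 1100 ft²; P = b + 2y√(1+z²) = 11 + 2×17.4×3.162 = 121 ft.
Hydraulic radius R = A/P = 1100/121 = 9.085 ft.
Manning's equation: Q = (1.486/n) A R^(2/3) S^(1/2) = (1.486/0.015) × 1100 × 9.085^(2/3) × 0.00085^(1/2) = 13800 ft³/s.

Q = 13800 ft³/s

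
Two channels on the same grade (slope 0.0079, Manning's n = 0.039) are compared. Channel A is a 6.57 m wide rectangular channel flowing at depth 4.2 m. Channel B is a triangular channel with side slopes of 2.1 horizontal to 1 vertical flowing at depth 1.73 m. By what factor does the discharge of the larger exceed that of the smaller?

Channel A: Flow area A = b·y = 6.57 × 4.2 = 27.59 m². Wetted perimeter P = b + 2y = 6.57 + 2×4.2 = 14.97 m. Hydraulic radius R = A/P = 27.59/14.97 = 1.843 m. Q_A = (1/0.039)·27.59·1.843^(2/3)·√0.0079 = 94.54 m³/s.
Channel B: For a triangular section with side slope z = 2.1: A = zy² = 2.1×1.73² = 6.285 m²; P = 2y√(1+z²) = 2×1.73×2.326 = 8.048 m. Hydraulic radius R = A/P = 6.285/8.048 = 0.781 m. Q_B = (1/0.039)·6.285·0.781^(2/3)·√0.0079 = 12.15 m³/s.
The larger discharge is 94.54 m³/s and the smaller is 12.15 m³/s; the ratio is 7.78.

7.78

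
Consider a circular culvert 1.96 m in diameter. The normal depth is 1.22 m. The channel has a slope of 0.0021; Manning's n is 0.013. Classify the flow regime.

subcritical

For a circular section of diameter D = 1.96 m at depth y = 1.22 m, the central angle is θ = 2 arccos(1 − 2y/D) = 3.636 rad. Then A = (D²/8)(θ − sin θ) = 1.974 m² and P = Dθ/2 = 3.564 m.
Hydraulic radius R = A/P = 1.974/3.564 = 0.554 m.
V = (1/n) R^(2/3) √S = (1/0.013) × 0.554^(2/3) × √0.0021 = 2.378 m/s. Hydraulic depth D_h = A/T = 1.974/1.9 = 1.039 m.
Froude number Fr = V/√(g·D_h) = 2.378/√(9.81×1.039) = 0.745, which is less than 1, so the flow is subcritical.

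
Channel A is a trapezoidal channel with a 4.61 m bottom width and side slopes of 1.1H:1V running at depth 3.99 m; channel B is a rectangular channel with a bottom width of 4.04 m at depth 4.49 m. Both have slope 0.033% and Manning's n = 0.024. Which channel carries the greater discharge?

channel A

Channel A: With bottom width b = 4.61 m and side slope z = 1.1: A = (b + zy)y = (4.61 + 1.1×3.99)×3.99 = 35.91 m²; P = b + 2y√(1+z²) = 4.61 + 2×3.99×1.487 = 16.47 m. Hydraulic radius R = A/P = 35.91/16.47 = 2.18 m. Q_A = (1/0.024)·35.91·2.18^(2/3)·√0.00033 = 45.69 m³/s.
Channel B: Flow area A = b·y = 4.04 × 4.49 = 18.14 m². Wetted perimeter P = b + 2y = 4.04 + 2×4.49 = 13.02 m. Hydraulic radius R = A/P = 18.14/13.02 = 1.393 m. Q_B = (1/0.024)·18.14·1.393^(2/3)·√0.00033 = 17.13 m³/s.
Q_A = 45.69 m³/s vs Q_B = 17.13 m³/s, so channel A carries more.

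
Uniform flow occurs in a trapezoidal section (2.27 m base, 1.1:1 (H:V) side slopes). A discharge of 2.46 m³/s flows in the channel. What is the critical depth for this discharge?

At critical depth, Q² T / (g A³) = 1, i.e. A³/T = Q²/g = 2.46²/9.81 = 0.6169.
Try y = 0.409 m: A³/T = 0.4343 — low.
Try y = 0.58 m: A³/T = 1.353 — high.
Try y = 0.456 m: A³/T = 0.6168 — ≈ 0.6169.

y_c = 0.456 m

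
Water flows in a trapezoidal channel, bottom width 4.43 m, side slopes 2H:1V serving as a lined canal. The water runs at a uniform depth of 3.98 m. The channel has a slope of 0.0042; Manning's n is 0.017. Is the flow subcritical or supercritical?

supercritical

With bottom width b = 4.43 m and side slope z = 2: A = (b + zy)y = (4.43 + 2×3.98)×3.98 = 49.31 m²; P = b + 2y√(1+z²) = 4.43 + 2×3.98×2.236 = 22.23 m.
Hydraulic radius R = A/P = 49.31/22.23 = 2.218 m.
V = (1/n) R^(2/3) √S = (1/0.017) × 2.218^(2/3) × √0.0042 = 6.484 m/s. Hydraulic depth D_h = A/T = 49.31/20.35 = 2.423 m.
Froude number Fr = V/√(g·D_h) = 6.484/√(9.81×2.423) = 1.33, which is greater than 1, so the flow is supercritical.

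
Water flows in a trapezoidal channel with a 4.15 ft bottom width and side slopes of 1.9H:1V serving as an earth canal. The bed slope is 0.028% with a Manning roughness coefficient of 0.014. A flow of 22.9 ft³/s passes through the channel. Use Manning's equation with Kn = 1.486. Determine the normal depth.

Manning's equation rearranged: A R^(2/3) = nQ / (1.486·√S) = 0.014 × 22.9 / (1.486 × √0.00028) = 12.89.
Try y = 1.85 ft: A R^(2/3) = 15.77 — too large.
Try y = 1.32 ft: A R^(2/3) = 8.163 — too small.
Try y = 1.67 ft: A R^(2/3) = 12.87 — matches.

y_n = 1.67 ft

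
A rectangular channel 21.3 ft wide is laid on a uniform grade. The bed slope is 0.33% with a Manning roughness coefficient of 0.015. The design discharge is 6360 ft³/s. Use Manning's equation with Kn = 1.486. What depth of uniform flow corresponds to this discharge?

y_n = 15.4 ft

Manning's equation rearranged: A R^(2/3) = nQ / (1.486·√S) = 0.015 × 6360 / (1.486 × √0.0033) = 1118.
Try y = 17.1 ft: A R^(2/3) = 1277 — over.
Try y = 10.7 ft: A R^(2/3) = 696.1 — short.
Try y = 15.4 ft: A R^(2/3) = 1118 — close enough.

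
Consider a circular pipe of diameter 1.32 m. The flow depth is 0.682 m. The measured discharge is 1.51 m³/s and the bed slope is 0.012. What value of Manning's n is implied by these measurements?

For a circular section of diameter D = 1.32 m at depth y = 0.682 m, the central angle is θ = 2 arccos(1 − 2y/D) = 3.208 rad. Then A = (D²/8)(θ − sin θ) = 0.7133 m² and P = Dθ/2 = 2.117 m.
Hydraulic radius R = A/P = 0.7133/2.117 = 0.3369 m.
Rearranging Manning's equation: n = (1/Q) A R^(2/3) S^(1/2) = (1/1.51) × 0.7133 × 0.3369^(2/3) × √0.012 = 0.0251.

n = 0.0251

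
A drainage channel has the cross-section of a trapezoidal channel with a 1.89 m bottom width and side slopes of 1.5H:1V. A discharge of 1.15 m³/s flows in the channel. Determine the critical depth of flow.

y_c = 0.308 m

At critical depth, Q² T / (g A³) = 1, i.e. A³/T = Q²/g = 1.15²/9.81 = 0.1348.
At y = 0.271 m: A³/T = 0.08918 — low.
At y = 0.308 m: A³/T = 0.1351 — matches.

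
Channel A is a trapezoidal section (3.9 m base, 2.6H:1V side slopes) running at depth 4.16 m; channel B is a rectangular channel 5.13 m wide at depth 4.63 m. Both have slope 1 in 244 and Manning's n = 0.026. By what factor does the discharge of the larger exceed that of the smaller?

Channel A: With bottom width b = 3.9 m and side slope z = 2.6: A = (b + zy)y = (3.9 + 2.6×4.16)×4.16 = 61.22 m²; P = b + 2y√(1+z²) = 3.9 + 2×4.16×2.786 = 27.08 m. Hydraulic radius R = A/P = 61.22/27.08 = 2.261 m. Q_A = (1/0.026)·61.22·2.261^(2/3)·√0.004098 = 259.7 m³/s.
Channel B: Flow area A = b·y = 5.13 × 4.63 = 23.75 m². Wetted perimeter P = b + 2y = 5.13 + 2×4.63 = 14.39 m. Hydraulic radius R = A/P = 23.75/14.39 = 1.651 m. Q_B = (1/0.026)·23.75·1.651^(2/3)·√0.004098 = 81.68 m³/s.
The larger discharge is 259.7 m³/s and the smaller is 81.68 m³/s; the ratio is 3.18.

3.18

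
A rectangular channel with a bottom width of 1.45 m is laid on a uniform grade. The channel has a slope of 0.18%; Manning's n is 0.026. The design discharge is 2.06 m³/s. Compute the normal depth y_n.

Manning's equation rearranged: A R^(2/3) = nQ / (1·√S) = 0.026 × 2.06 / (√0.0018) = 1.262.
Try y = 1.55 m: A R^(2/3) = 1.404 — high.
Try y = 1.42 m: A R^(2/3) = 1.262 — ≈ 1.262.

y_n = 1.42 m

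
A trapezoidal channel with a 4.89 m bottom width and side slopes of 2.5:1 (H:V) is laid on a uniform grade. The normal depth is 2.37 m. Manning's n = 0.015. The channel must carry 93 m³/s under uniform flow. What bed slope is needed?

With bottom width b = 4.89 m and side slope z = 2.5: A = (b + zy)y = (4.89 + 2.5×2.37)×2.37 = 25.63 m²; P = b + 2y√(1+z²) = 4.89 + 2×2.37×2.693 = 17.65 m.
Hydraulic radius R = A/P = 25.63/17.65 = 1.452 m.
From Manning's equation, S = [nQ / (1 A R^(2/3))]² = [0.015 × 93 / (1 × 25.63 × 1.452^(2/3))]² = 0.0018.

S = 0.0018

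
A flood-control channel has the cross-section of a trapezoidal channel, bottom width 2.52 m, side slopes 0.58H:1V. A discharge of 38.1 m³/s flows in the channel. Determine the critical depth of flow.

At critical depth, Q² T / (g A³) = 1, i.e. A³/T = Q²/g = 38.1²/9.81 = 148.
Trying y = 1.98 m: A³/T = 79.55 — too small.
Trying y = 2.75 m: A³/T = 253.8 — too large.
Trying y = 2.36 m: A³/T = 147 — close enough.

y_c = 2.36 m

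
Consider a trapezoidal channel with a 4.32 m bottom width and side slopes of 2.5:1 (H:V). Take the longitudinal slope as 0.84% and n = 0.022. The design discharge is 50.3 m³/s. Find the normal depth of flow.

Manning's equation rearranged: A R^(2/3) = nQ / (1·√S) = 0.022 × 50.3 / (√0.0084) = 12.07.
At y = 1.2 m: A R^(2/3) = 7.662 — short.
At y = 1.72 m: A R^(2/3) = 15.72 — over.
At y = 1.51 m: A R^(2/3) = 12.07 — ≈ 12.07.

y_n = 1.51 m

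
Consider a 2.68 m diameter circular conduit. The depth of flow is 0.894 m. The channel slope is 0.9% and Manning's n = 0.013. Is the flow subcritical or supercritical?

supercritical

For a circular section of diameter D = 2.68 m at depth y = 0.894 m, the central angle is θ = 2 arccos(1 − 2y/D) = 2.463 rad. Then A = (D²/8)(θ − sin θ) = 1.648 m² and P = Dθ/2 = 3.3 m.
Hydraulic radius R = A/P = 1.648/3.3 = 0.4992 m.
V = (1/n) R^(2/3) √S = (1/0.013) × 0.4992^(2/3) × √0.009 = 4.593 m/s. Hydraulic depth D_h = A/T = 1.648/2.527 = 0.652 m.
Froude number Fr = V/√(g·D_h) = 4.593/√(9.81×0.652) = 1.82, which is greater than 1, so the flow is supercritical.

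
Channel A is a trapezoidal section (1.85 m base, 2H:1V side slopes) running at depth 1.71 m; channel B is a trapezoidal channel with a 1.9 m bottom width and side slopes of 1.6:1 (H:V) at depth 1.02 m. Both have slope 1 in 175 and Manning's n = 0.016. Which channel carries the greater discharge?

Channel A: With bottom width b = 1.85 m and side slope z = 2: A = (b + zy)y = (1.85 + 2×1.71)×1.71 = 9.012 m²; P = b + 2y√(1+z²) = 1.85 + 2×1.71×2.236 = 9.497 m. Hydraulic radius R = A/P = 9.012/9.497 = 0.9489 m. Q_A = (1/0.016)·9.012·0.9489^(2/3)·√0.005714 = 41.11 m³/s.
Channel B: With bottom width b = 1.9 m and side slope z = 1.6: A = (b + zy)y = (1.9 + 1.6×1.02)×1.02 = 3.603 m²; P = b + 2y√(1+z²) = 1.9 + 2×1.02×1.887 = 5.749 m. Hydraulic radius R = A/P = 3.603/5.749 = 0.6266 m. Q_B = (1/0.016)·3.603·0.6266^(2/3)·√0.005714 = 12.46 m³/s.
Q_A = 41.11 m³/s vs Q_B = 12.46 m³/s, so channel A carries more.

channel A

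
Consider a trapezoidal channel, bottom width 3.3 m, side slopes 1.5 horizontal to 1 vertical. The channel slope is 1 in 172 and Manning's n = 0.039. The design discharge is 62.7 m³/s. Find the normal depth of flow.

Manning's equation rearranged: A R^(2/3) = nQ / (1·√S) = 0.039 × 62.7 / (√0.005814) = 32.07.
Try y = 2.38 m: A R^(2/3) = 20.23 — short.
Try y = 3.78 m: A R^(2/3) = 53.87 — over.
Try y = 2.97 m: A R^(2/3) = 32.09 — ≈ 32.07.

y_n = 2.97 m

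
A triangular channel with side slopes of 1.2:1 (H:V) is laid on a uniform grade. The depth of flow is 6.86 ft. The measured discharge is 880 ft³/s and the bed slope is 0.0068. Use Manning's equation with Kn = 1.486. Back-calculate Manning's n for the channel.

n = 0.015

For a triangular section with side slope z = 1.2: A = zy² = 1.2×6.86² = 56.47 ft²; P = 2y√(1+z²) = 2×6.86×1.562 = 21.43 ft.
Hydraulic radius R = A/P = 56.47/21.43 = 2.635 ft.
Rearranging Manning's equation: n = (1.486/Q) A R^(2/3) S^(1/2) = (1.486/880) × 56.47 × 2.635^(2/3) × √0.0068 = 0.015.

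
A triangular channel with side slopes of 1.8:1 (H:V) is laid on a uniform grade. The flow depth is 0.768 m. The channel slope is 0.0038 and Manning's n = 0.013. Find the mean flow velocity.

V = 2.29 m/s

For a triangular section with side slope z = 1.8: A = zy² = 1.8×0.768² = 1.062 m²; P = 2y√(1+z²) = 2×0.768×2.059 = 3.163 m.
Hydraulic radius R = A/P = 1.062/3.163 = 0.3357 m.
From Manning's equation, V = (1/n) R^(2/3) S^(1/2) = (1/0.013) × 0.3357^(2/3) × 0.0038^(1/2) = 2.29 m/s.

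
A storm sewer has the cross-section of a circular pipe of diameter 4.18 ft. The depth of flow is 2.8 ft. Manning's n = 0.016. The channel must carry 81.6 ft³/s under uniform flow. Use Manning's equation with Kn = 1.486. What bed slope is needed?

For a circular section of diameter D = 4.18 ft at depth y = 2.8 ft, the central angle is θ = 2 arccos(1 − 2y/D) = 3.835 rad. Then A = (D²/8)(θ − sin θ) = 9.771 ft² and P = Dθ/2 = 8.015 ft.
Hydraulic radius R = A/P = 9.771/8.015 = 1.219 ft.
From Manning's equation, S = [nQ / (1.486 A R^(2/3))]² = [0.016 × 81.6 / (1.486 × 9.771 × 1.219^(2/3))]² = 0.00621.

S = 0.00621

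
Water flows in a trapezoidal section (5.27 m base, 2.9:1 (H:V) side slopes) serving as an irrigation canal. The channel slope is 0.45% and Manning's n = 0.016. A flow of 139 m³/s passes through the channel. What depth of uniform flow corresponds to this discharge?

Manning's equation rearranged: A R^(2/3) = nQ / (1·√S) = 0.016 × 139 / (√0.0045) = 33.15.
Try y = 2.64 m: A R^(2/3) = 46.48 — too large.
Try y = 1.79 m: A R^(2/3) = 20.58 — too small.
Try y = 2.25 m: A R^(2/3) = 33.08 — close enough.

y_n = 2.25 m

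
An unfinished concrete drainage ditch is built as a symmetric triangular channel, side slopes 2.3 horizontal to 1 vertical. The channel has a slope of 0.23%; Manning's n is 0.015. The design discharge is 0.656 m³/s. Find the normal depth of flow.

y_n = 0.491 m

Manning's equation rearranged: A R^(2/3) = nQ / (1·√S) = 0.015 × 0.656 / (√0.0023) = 0.2052.
Try y = 0.387 m: A R^(2/3) = 0.1088 — short.
Try y = 0.536 m: A R^(2/3) = 0.2593 — over.
Try y = 0.491 m: A R^(2/3) = 0.2052 — close enough.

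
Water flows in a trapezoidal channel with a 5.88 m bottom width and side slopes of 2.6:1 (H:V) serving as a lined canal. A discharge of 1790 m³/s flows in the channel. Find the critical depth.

At critical depth, Q² T / (g A³) = 1, i.e. A³/T = Q²/g = 1790²/9.81 = 326600.
Try y = 6.42 m: A³/T = 77500 — short.
Try y = 11.3 m: A³/T = 978500 — over.
Try y = 8.88 m: A³/T = 327000 — close enough.

y_c = 8.88 m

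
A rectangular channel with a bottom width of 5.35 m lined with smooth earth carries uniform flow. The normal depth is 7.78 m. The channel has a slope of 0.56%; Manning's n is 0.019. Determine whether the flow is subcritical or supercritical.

Flow area A = b·y = 5.35 × 7.78 = 41.62 m². Wetted perimeter P = b + 2y = 5.35 + 2×7.78 = 20.91 m.
Hydraulic radius R = A/P = 41.62/20.91 = 1.991 m.
V = (1/n) R^(2/3) √S = (1/0.019) × 1.991^(2/3) × √0.0056 = 6.232 m/s. Hydraulic depth D_h = A/T = 41.62/5.35 = 7.78 m.
Froude number Fr = V/√(g·D_h) = 6.232/√(9.81×7.78) = 0.713, which is less than 1, so the flow is subcritical.

subcritical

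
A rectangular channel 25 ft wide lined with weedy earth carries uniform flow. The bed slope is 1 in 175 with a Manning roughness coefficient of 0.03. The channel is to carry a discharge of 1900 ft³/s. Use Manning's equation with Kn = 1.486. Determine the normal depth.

y_n = 7.32 ft

Manning's equation rearranged: A R^(2/3) = nQ / (1.486·√S) = 0.03 × 1900 / (1.486 × √0.005714) = 507.4.
At y = 5.77 ft: A R^(2/3) = 360.3 — short.
At y = 7.32 ft: A R^(2/3) = 507.4 — matches.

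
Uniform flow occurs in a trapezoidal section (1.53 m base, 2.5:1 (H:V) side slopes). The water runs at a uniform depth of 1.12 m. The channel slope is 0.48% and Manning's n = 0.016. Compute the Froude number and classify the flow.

supercritical

With bottom width b = 1.53 m and side slope z = 2.5: A = (b + zy)y = (1.53 + 2.5×1.12)×1.12 = 4.85 m²; P = b + 2y√(1+z²) = 1.53 + 2×1.12×2.693 = 7.561 m.
Hydraulic radius R = A/P = 4.85/7.561 = 0.6414 m.
V = (1/n) R^(2/3) √S = (1/0.016) × 0.6414^(2/3) × √0.0048 = 3.22 m/s. Hydraulic depth D_h = A/T = 4.85/7.13 = 0.6802 m.
Froude number Fr = V/√(g·D_h) = 3.22/√(9.81×0.6802) = 1.25, which is greater than 1, so the flow is supercritical.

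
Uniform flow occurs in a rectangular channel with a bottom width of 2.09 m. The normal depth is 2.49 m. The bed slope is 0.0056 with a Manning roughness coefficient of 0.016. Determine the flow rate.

Q = 19.8 m³/s

Flow area A = b·y = 2.09 × 2.49 = 5.204 m². Wetted perimeter P = b + 2y = 2.09 + 2×2.49 = 7.07 m.
Hydraulic radius R = A/P = 5.204/7.07 = 0.7361 m.
Manning's equation: Q = (1/n) A R^(2/3) S^(1/2) = (1/0.016) × 5.204 × 0.7361^(2/3) × 0.0056^(1/2) = 19.8 m³/s.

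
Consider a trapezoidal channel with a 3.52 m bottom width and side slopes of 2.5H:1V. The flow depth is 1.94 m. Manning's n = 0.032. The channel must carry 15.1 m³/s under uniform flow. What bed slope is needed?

S = 0.000724

With bottom width b = 3.52 m and side slope z = 2.5: A = (b + zy)y = (3.52 + 2.5×1.94)×1.94 = 16.24 m²; P = b + 2y√(1+z²) = 3.52 + 2×1.94×2.693 = 13.97 m.
Hydraulic radius R = A/P = 16.24/13.97 = 1.163 m.
From Manning's equation, S = [nQ / (1 A R^(2/3))]² = [0.032 × 15.1 / (1 × 16.24 × 1.163^(2/3))]² = 0.000724.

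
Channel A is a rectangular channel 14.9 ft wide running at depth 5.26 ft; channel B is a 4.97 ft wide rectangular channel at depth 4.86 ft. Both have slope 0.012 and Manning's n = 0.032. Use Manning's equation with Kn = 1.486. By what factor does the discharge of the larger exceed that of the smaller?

4.93

Channel A: Flow area A = b·y = 14.9 × 5.26 = 78.37 ft². Wetted perimeter P = b + 2y = 14.9 + 2×5.26 = 25.42 ft. Hydraulic radius R = A/P = 78.37/25.42 = 3.083 ft. Q_A = (1.486/0.032)·78.37·3.083^(2/3)·√0.012 = 844.6 ft³/s.
Channel B: Flow area A = b·y = 4.97 × 4.86 = 24.15 ft². Wetted perimeter P = b + 2y = 4.97 + 2×4.86 = 14.69 ft. Hydraulic radius R = A/P = 24.15/14.69 = 1.644 ft. Q_B = (1.486/0.032)·24.15·1.644^(2/3)·√0.012 = 171.2 ft³/s.
The larger discharge is 844.6 ft³/s and the smaller is 171.2 ft³/s; the ratio is 4.93.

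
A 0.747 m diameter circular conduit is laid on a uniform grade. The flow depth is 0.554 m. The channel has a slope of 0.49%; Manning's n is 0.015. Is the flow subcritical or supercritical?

For a circular section of diameter D = 0.747 m at depth y = 0.554 m, the central angle is θ = 2 arccos(1 − 2y/D) = 4.15 rad. Then A = (D²/8)(θ − sin θ) = 0.3485 m² and P = Dθ/2 = 1.55 m.
Hydraulic radius R = A/P = 0.3485/1.55 = 0.2248 m.
V = (1/n) R^(2/3) √S = (1/0.015) × 0.2248^(2/3) × √0.0049 = 1.725 m/s. Hydraulic depth D_h = A/T = 0.3485/0.654 = 0.5329 m.
Froude number Fr = V/√(g·D_h) = 1.725/√(9.81×0.5329) = 0.755, which is less than 1, so the flow is subcritical.

subcritical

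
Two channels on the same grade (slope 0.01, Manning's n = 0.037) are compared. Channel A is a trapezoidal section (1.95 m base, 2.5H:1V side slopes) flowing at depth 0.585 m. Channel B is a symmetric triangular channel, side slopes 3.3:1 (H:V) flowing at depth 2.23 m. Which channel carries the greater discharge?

channel B

Channel A: With bottom width b = 1.95 m and side slope z = 2.5: A = (b + zy)y = (1.95 + 2.5×0.585)×0.585 = 1.996 m²; P = b + 2y√(1+z²) = 1.95 + 2×0.585×2.693 = 5.1 m. Hydraulic radius R = A/P = 1.996/5.1 = 0.3914 m. Q_A = (1/0.037)·1.996·0.3914^(2/3)·√0.01 = 2.887 m³/s.
Channel B: For a triangular section with side slope z = 3.3: A = zy² = 3.3×2.23² = 16.41 m²; P = 2y√(1+z²) = 2×2.23×3.448 = 15.38 m. Hydraulic radius R = A/P = 16.41/15.38 = 1.067 m. Q_B = (1/0.037)·16.41·1.067^(2/3)·√0.01 = 46.31 m³/s.
Q_A = 2.887 m³/s vs Q_B = 46.31 m³/s, so channel B carries more.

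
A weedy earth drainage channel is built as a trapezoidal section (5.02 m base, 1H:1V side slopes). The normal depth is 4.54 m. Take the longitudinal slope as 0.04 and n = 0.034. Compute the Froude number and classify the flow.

supercritical

With bottom width b = 5.02 m and side slope z = 1: A = (b + zy)y = (5.02 + 1×4.54)×4.54 = 43.4 m²; P = b + 2y√(1+z²) = 5.02 + 2×4.54×1.414 = 17.86 m.
Hydraulic radius R = A/P = 43.4/17.86 = 2.43 m.
V = (1/n) R^(2/3) √S = (1/0.034) × 2.43^(2/3) × √0.04 = 10.63 m/s. Hydraulic depth D_h = A/T = 43.4/14.1 = 3.078 m.
Froude number Fr = V/√(g·D_h) = 10.63/√(9.81×3.078) = 1.93, which is greater than 1, so the flow is supercritical.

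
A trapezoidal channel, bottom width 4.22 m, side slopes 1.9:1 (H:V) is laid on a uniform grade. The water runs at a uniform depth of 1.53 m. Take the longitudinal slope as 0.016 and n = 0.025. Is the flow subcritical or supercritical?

supercritical

With bottom width b = 4.22 m and side slope z = 1.9: A = (b + zy)y = (4.22 + 1.9×1.53)×1.53 = 10.9 m²; P = b + 2y√(1+z²) = 4.22 + 2×1.53×2.147 = 10.79 m.
Hydraulic radius R = A/P = 10.9/10.79 = 1.011 m.
V = (1/n) R^(2/3) √S = (1/0.025) × 1.011^(2/3) × √0.016 = 5.095 m/s. Hydraulic depth D_h = A/T = 10.9/10.03 = 1.087 m.
Froude number Fr = V/√(g·D_h) = 5.095/√(9.81×1.087) = 1.56, which is greater than 1, so the flow is supercritical.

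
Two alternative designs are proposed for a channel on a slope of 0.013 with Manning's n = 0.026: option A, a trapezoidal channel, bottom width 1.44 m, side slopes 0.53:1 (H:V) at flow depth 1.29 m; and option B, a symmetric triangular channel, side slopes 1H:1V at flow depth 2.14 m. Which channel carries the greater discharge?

channel B

Channel A: With bottom width b = 1.44 m and side slope z = 0.53: A = (b + zy)y = (1.44 + 0.53×1.29)×1.29 = 2.74 m²; P = b + 2y√(1+z²) = 1.44 + 2×1.29×1.132 = 4.36 m. Hydraulic radius R = A/P = 2.74/4.36 = 0.6283 m. Q_A = (1/0.026)·2.74·0.6283^(2/3)·√0.013 = 8.813 m³/s.
Channel B: For a triangular section with side slope z = 1: A = zy² = 1×2.14² = 4.58 m²; P = 2y√(1+z²) = 2×2.14×1.414 = 6.053 m. Hydraulic radius R = A/P = 4.58/6.053 = 0.7566 m. Q_B = (1/0.026)·4.58·0.7566^(2/3)·√0.013 = 16.68 m³/s.
Q_A = 8.813 m³/s vs Q_B = 16.68 m³/s, so channel B carries more.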